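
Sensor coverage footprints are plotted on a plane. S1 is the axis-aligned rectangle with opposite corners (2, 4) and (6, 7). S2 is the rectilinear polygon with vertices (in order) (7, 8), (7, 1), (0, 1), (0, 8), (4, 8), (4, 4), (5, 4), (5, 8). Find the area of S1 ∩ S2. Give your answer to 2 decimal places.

9.00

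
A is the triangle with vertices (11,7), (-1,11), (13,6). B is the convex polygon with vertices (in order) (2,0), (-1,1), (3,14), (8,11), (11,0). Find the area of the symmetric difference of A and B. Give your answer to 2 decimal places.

|A| = 2, |B| = 107.5, |A∩B| = 1.0831.
|A △ B| = |A| + |B| − 2·|A∩B| = 2 + 107.5 − 2.1662 = 107.33.

107.33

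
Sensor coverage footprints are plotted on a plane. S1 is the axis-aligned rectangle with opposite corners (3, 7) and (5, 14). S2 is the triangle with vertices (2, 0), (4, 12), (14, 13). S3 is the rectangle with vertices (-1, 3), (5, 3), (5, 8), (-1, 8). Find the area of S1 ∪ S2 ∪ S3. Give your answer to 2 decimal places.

By inclusion–exclusion:
Individual areas: |S1| = 14, |S2| = 59, |S3| = 30.
|S1∩S2| = 7.1333.
|S1∩S3|: x∈[3,5], y∈[7,8] → 2·1 = 2.
|S2∩S3| = 10.3878.
|S1∩S2∩S3| = 1.75.
|S1 ∪ S2 ∪ S3| = 103 − 19.5212 + 1.75 = 85.23.

85.23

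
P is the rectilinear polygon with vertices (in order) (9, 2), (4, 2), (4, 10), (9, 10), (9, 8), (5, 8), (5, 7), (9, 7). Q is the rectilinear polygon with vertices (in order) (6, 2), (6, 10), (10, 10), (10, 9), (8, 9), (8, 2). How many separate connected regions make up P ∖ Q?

P ∖ Q splits into 3 disjoint pieces (area 5, area 15, area 1).

3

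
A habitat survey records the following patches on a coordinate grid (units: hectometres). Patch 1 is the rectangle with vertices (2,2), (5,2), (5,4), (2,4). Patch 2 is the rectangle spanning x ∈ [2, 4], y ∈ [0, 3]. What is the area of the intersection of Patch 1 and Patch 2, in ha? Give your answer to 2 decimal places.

|Patch 1∩Patch 2|: x∈[2,4], y∈[2,3] → 2·1 = 2.

2.00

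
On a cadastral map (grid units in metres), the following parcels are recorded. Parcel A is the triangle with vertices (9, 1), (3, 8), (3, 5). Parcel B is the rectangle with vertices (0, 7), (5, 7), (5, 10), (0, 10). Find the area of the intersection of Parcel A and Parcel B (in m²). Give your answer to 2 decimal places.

0.43

The intersection is the polygon with vertices (3,8), (3.857,7), (3,7).
By the shoelace formula its area is 0.43.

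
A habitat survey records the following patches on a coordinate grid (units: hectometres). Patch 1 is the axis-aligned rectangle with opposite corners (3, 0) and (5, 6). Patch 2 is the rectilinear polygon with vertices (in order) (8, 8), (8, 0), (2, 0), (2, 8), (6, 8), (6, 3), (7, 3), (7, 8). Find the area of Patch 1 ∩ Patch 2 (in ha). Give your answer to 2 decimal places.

12.00

The intersection is the polygon with vertices (3,6), (5,6), (5,0), (3,0).
By the shoelace formula its area is 12.00.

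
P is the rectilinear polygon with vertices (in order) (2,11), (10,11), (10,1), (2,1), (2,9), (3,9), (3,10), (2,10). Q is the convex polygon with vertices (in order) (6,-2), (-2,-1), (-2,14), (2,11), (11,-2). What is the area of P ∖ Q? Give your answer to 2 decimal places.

|P| = 79, |P∩Q| = 33.6838.
|P ∖ Q| = |P| − |P∩Q| = 79 − 33.6838 = 45.32.

45.32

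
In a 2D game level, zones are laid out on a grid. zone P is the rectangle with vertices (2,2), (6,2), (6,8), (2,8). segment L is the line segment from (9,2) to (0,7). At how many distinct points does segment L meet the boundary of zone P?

The segment meets the boundary at (6,3.667), (2,5.889).

2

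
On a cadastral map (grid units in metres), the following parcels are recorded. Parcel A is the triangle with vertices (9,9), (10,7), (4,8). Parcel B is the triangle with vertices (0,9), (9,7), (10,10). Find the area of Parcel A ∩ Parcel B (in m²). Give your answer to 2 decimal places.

The intersection is the polygon with vertices (9.4,8.2), (9.053,7.158), (6,7.667), (4.263,8.053), (9,9).
By the shoelace formula its area is 4.88.

4.88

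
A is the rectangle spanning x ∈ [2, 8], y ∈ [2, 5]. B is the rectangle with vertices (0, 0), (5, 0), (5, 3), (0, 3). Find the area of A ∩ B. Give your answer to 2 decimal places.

|A∩B|: x∈[2,5], y∈[2,3] → 3·1 = 3.

3.00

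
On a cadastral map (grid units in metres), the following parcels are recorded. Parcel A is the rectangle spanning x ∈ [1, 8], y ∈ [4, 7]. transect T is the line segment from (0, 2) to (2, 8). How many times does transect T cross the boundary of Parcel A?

2

The segment meets the boundary at (1.667,7), (1,5).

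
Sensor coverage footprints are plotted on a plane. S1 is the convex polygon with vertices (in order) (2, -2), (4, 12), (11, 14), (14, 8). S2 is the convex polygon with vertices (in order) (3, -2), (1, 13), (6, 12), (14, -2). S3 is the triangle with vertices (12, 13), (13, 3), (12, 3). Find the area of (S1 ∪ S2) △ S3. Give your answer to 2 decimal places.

156.37

|S1 ∪ S2| = 155.3452.
|(S1 ∪ S2) ∩ S3| = 1.9888.
|(S1 ∪ S2) △ S3| = 155.3452 + 5 − 3.9776 = 156.37.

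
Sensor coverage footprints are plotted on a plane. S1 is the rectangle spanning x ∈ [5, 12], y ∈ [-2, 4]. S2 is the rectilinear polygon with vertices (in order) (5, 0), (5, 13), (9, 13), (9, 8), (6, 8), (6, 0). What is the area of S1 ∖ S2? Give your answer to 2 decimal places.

|S1| = 42, |S1∩S2| = 4.
|S1 ∖ S2| = |S1| − |S1∩S2| = 42 − 4 = 38.00.

38.00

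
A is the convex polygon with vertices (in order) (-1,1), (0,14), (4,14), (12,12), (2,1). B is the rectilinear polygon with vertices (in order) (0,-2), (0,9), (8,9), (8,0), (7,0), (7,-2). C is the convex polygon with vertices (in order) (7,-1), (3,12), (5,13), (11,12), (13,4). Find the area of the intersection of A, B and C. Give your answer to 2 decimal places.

10.87

The intersection is the polygon with vertices (8,9), (8,7.6), (5.276,4.603), (3.923,9).
By the shoelace formula its area is 10.87.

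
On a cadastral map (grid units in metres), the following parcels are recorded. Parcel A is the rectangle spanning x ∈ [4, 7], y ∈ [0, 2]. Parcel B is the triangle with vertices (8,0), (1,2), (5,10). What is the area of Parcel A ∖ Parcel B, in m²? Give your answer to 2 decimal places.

2.14

|Parcel A| = 6, |Parcel A∩Parcel B| = 3.8571.
|Parcel A ∖ Parcel B| = |Parcel A| − |Parcel A∩Parcel B| = 6 − 3.8571 = 2.14.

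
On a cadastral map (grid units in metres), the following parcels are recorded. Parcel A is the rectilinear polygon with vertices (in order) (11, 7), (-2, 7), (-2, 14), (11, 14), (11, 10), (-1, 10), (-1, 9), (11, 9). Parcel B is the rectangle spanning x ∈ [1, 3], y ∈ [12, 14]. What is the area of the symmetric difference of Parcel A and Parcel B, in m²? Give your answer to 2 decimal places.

|Parcel A| = 79, |Parcel B| = 4, |Parcel A∩Parcel B| = 4.
|Parcel A △ Parcel B| = |Parcel A| + |Parcel B| − 2·|Parcel A∩Parcel B| = 79 + 4 − 8 = 75.00.

75.00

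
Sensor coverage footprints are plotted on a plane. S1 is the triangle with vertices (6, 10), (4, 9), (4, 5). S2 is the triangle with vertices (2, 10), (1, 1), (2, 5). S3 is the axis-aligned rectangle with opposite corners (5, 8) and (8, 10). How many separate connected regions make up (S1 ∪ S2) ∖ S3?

(S1 ∪ S2) ∖ S3 splits into 2 disjoint pieces (area 3.05, area 2.5).

2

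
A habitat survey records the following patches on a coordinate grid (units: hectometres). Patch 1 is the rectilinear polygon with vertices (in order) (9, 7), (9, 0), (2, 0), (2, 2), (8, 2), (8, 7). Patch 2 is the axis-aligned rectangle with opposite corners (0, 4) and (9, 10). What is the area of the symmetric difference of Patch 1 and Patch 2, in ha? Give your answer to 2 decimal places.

67.00

|Patch 1| = 19, |Patch 2| = 54, |Patch 1∩Patch 2| = 3.
|Patch 1 △ Patch 2| = |Patch 1| + |Patch 2| − 2·|Patch 1∩Patch 2| = 19 + 54 − 6 = 67.00.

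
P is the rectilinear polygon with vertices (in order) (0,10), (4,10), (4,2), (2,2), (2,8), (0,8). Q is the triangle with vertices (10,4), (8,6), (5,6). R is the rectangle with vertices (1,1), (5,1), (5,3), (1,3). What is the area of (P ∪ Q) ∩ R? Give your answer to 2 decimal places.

The region (P ∪ Q) ∩ R is the polygon with vertices (4,2), (2,2), (2,3), (4,3).
By the shoelace formula its area is 2.00.

2.00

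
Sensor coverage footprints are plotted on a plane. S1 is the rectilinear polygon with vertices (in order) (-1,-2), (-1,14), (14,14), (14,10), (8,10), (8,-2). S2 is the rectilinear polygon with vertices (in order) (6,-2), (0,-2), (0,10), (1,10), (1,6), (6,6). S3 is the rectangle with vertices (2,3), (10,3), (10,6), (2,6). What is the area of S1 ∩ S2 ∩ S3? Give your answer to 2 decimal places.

The intersection is the polygon with vertices (6,6), (6,3), (2,3), (2,6).
By the shoelace formula its area is 12.00.

12.00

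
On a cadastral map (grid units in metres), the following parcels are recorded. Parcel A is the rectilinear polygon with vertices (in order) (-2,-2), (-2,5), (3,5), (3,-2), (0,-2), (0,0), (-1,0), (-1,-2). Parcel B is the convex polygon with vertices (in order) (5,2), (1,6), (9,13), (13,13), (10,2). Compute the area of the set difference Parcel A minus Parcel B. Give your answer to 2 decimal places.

|Parcel A| = 33, |Parcel A∩Parcel B| = 0.5.
|Parcel A ∖ Parcel B| = |Parcel A| − |Parcel A∩Parcel B| = 33 − 0.5 = 32.50.

32.50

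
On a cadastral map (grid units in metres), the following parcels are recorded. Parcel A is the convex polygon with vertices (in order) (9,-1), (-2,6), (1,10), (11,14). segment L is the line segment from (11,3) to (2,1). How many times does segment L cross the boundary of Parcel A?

2

The segment meets the boundary at (4.859,1.635), (9.489,2.664).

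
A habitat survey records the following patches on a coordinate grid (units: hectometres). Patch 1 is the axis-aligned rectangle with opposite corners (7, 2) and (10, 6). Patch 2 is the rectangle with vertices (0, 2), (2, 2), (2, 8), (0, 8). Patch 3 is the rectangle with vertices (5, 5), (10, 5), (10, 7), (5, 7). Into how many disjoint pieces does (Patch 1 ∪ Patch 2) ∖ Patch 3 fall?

(Patch 1 ∪ Patch 2) ∖ Patch 3 splits into 2 disjoint pieces (area 9, area 12).

2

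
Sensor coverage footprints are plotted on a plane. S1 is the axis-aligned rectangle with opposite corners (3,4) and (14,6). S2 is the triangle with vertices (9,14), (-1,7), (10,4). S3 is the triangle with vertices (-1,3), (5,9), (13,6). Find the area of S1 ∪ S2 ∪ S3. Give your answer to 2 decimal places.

By inclusion–exclusion:
Individual areas: |S1| = 22, |S2| = 53.5, |S3| = 33.
|S1∩S2| = 7.1182.
|S1∩S3| = 10.6667.
|S2∩S3| = 19.7901.
|S1∩S2∩S3| = 5.3174.
|S1 ∪ S2 ∪ S3| = 108.5 − 37.575 + 5.3174 = 76.24.

76.24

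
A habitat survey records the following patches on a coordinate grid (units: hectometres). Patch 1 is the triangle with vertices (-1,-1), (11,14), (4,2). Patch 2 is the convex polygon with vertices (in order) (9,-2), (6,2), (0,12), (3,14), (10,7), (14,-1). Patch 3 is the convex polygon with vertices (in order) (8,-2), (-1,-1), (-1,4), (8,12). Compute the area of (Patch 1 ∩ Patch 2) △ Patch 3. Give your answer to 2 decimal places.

78.21

|Patch 1 ∩ Patch 2| = 7.3002.
|(Patch 1 ∩ Patch 2) ∩ Patch 3| = 7.2965.
|(Patch 1 ∩ Patch 2) △ Patch 3| = 7.3002 + 85.5 − 14.593 = 78.21.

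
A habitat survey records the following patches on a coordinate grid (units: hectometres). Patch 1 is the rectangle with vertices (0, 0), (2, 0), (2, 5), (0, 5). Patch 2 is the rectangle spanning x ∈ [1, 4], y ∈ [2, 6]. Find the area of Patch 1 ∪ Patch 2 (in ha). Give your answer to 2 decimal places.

By inclusion–exclusion:
Individual areas: |Patch 1| = 10, |Patch 2| = 12.
|Patch 1∩Patch 2|: x∈[1,2], y∈[2,5] → 1·3 = 3.
|Patch 1 ∪ Patch 2| = 22 − 3 = 19.00.

19.00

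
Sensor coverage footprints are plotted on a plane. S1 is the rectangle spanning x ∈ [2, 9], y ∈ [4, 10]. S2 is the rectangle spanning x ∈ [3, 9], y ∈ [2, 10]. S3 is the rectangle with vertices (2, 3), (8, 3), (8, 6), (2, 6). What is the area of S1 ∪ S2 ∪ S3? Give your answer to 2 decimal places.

55.00

By inclusion–exclusion:
Individual areas: |S1| = 42, |S2| = 48, |S3| = 18.
|S1∩S2|: x∈[3,9], y∈[4,10] → 6·6 = 36.
|S1∩S3|: x∈[2,8], y∈[4,6] → 6·2 = 12.
|S2∩S3|: x∈[3,8], y∈[3,6] → 5·3 = 15.
|S1∩S2∩S3| = 10.
|S1 ∪ S2 ∪ S3| = 108 − 63 + 10 = 55.00.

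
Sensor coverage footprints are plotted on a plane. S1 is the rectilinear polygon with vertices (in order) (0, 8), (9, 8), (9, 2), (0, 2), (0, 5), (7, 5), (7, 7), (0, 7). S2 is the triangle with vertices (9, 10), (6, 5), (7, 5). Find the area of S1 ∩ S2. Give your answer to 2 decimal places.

1.27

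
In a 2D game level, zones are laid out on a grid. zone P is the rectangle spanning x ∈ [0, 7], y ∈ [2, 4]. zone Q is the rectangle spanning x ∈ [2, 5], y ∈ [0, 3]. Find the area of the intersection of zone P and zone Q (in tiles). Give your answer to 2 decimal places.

|zone P∩zone Q|: x∈[2,5], y∈[2,3] → 3·1 = 3.

3.00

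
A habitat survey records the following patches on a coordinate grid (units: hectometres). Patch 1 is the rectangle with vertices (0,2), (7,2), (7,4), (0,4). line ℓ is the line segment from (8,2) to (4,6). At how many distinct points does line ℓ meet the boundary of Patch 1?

2

The segment meets the boundary at (7,3), (6,4).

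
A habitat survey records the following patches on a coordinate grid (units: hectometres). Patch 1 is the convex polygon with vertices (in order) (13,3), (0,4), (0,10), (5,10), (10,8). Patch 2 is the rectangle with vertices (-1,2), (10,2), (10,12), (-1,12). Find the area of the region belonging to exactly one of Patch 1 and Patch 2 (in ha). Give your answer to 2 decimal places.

58.31

|Patch 1| = 66, |Patch 2| = 110, |Patch 1∩Patch 2| = 58.8462.
|Patch 1 △ Patch 2| = |Patch 1| + |Patch 2| − 2·|Patch 1∩Patch 2| = 66 + 110 − 117.6923 = 58.31.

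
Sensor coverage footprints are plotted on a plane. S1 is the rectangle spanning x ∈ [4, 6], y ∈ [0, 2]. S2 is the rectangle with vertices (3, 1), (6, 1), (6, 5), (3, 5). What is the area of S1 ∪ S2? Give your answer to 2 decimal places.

By inclusion–exclusion:
Individual areas: |S1| = 4, |S2| = 12.
|S1∩S2|: x∈[4,6], y∈[1,2] → 2·1 = 2.
|S1 ∪ S2| = 16 − 2 = 14.00.

14.00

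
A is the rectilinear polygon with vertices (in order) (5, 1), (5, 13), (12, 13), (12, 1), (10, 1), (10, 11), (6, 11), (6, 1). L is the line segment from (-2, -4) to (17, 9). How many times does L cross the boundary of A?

4

The segment meets the boundary at (12,5.579), (10,4.211), (6,1.474), (5.308,1).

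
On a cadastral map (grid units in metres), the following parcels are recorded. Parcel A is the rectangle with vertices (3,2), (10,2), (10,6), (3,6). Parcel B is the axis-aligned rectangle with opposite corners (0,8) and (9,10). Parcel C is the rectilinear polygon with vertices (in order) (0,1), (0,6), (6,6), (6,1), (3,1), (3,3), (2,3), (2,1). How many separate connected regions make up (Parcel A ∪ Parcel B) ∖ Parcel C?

(Parcel A ∪ Parcel B) ∖ Parcel C splits into 2 disjoint pieces (area 16, area 18).

2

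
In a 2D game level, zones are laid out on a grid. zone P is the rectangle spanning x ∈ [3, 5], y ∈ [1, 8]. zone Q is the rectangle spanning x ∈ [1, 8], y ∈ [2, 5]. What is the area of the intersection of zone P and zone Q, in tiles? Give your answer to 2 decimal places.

6.00

|zone P∩zone Q|: x∈[3,5], y∈[2,5] → 2·3 = 6.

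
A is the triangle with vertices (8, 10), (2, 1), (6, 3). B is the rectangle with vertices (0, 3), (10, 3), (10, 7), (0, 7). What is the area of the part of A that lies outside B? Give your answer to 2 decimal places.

|A| = 12, |A∩B| = 7.619.
|A ∖ B| = |A| − |A∩B| = 12 − 7.619 = 4.38.

4.38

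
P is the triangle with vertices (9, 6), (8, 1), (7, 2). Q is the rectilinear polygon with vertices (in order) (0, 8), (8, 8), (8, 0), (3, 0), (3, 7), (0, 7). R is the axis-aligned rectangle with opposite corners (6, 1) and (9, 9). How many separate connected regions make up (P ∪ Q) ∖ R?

(P ∪ Q) ∖ R is a single connected region.

1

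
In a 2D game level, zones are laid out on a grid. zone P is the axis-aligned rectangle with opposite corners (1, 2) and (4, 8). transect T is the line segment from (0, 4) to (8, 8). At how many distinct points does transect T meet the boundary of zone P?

2

The segment meets the boundary at (4,6), (1,4.5).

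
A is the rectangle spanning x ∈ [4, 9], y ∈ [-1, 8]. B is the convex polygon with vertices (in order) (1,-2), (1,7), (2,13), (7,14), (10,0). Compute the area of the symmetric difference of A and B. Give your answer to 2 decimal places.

|A| = 45, |B| = 107.5, |A∩B| = 42.4484.
|A △ B| = |A| + |B| − 2·|A∩B| = 45 + 107.5 − 84.8968 = 67.60.

67.60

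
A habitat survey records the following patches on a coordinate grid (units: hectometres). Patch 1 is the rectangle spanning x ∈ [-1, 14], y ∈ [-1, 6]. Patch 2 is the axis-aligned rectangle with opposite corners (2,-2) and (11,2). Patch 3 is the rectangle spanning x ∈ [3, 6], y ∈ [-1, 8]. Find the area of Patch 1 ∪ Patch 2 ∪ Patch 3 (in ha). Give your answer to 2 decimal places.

By inclusion–exclusion:
Individual areas: |Patch 1| = 105, |Patch 2| = 36, |Patch 3| = 27.
|Patch 1∩Patch 2|: x∈[2,11], y∈[-1,2] → 9·3 = 27.
|Patch 1∩Patch 3|: x∈[3,6], y∈[-1,6] → 3·7 = 21.
|Patch 2∩Patch 3|: x∈[3,6], y∈[-1,2] → 3·3 = 9.
|Patch 1∩Patch 2∩Patch 3| = 9.
|Patch 1 ∪ Patch 2 ∪ Patch 3| = 168 − 57 + 9 = 120.00.

120.00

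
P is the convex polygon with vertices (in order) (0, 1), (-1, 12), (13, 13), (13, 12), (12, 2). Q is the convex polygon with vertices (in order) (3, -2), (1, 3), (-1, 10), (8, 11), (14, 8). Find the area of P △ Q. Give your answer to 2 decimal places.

58.95

|P| = 143.5, |Q| = 104.5, |P∩Q| = 94.5267.
|P △ Q| = |P| + |Q| − 2·|P∩Q| = 143.5 + 104.5 − 189.0533 = 58.95.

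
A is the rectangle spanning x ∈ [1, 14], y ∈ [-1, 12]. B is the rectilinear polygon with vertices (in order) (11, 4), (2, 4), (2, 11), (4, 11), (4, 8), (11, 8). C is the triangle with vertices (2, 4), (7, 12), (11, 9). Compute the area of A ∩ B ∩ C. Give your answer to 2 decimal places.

9.40

The intersection is the polygon with vertices (9.2,8), (2,4), (4.5,8).
By the shoelace formula its area is 9.40.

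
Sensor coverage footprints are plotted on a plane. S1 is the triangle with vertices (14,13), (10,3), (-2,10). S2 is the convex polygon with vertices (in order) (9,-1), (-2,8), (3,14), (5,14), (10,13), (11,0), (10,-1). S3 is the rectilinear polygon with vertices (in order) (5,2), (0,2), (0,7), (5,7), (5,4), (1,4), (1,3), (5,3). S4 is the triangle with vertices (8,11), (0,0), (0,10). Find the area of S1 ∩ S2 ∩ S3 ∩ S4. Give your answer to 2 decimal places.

0.77

The intersection is the polygon with vertices (5,7), (5,6.875), (4.511,6.202), (3.143,7).
By the shoelace formula its area is 0.77.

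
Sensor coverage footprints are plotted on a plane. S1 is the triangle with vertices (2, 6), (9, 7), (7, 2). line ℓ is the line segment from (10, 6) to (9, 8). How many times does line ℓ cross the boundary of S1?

The segment lies entirely outside S1 and never meets its boundary.

0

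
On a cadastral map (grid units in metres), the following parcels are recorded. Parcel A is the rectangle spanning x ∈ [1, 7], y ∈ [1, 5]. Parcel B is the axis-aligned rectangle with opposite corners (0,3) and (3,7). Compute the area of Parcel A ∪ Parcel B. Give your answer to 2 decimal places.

32.00

By inclusion–exclusion:
Individual areas: |Parcel A| = 24, |Parcel B| = 12.
|Parcel A∩Parcel B|: x∈[1,3], y∈[3,5] → 2·2 = 4.
|Parcel A ∪ Parcel B| = 36 − 4 = 32.00.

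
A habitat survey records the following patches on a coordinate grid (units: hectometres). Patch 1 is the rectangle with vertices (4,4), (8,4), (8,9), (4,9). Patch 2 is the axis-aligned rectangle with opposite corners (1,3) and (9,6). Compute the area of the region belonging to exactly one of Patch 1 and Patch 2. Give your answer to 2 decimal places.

|Patch 1∩Patch 2|: x∈[4,8], y∈[4,6] → 4·2 = 8.
|Patch 1 △ Patch 2| = |Patch 1| + |Patch 2| − 2·|Patch 1∩Patch 2| = 20 + 24 − 16 = 28.00.

28.00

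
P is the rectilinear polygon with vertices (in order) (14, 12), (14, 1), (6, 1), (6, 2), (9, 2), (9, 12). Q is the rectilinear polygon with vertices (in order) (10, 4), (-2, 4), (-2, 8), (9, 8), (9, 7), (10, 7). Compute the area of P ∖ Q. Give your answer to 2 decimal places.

|P| = 58, |P∩Q| = 3.
|P ∖ Q| = |P| − |P∩Q| = 58 − 3 = 55.00.

55.00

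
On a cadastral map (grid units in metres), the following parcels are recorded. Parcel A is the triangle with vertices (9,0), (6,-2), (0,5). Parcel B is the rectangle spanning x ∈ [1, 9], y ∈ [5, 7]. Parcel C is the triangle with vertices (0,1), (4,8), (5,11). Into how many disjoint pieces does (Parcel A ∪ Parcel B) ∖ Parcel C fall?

(Parcel A ∪ Parcel B) ∖ Parcel C splits into 4 disjoint pieces (area 15.773, area 0.6041, area 3, area 12.2857).

4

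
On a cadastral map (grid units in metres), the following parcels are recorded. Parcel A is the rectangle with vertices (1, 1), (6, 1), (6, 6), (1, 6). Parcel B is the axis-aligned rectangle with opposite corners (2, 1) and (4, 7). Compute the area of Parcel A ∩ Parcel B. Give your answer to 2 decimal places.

10.00

|Parcel A∩Parcel B|: x∈[2,4], y∈[1,6] → 2·5 = 10.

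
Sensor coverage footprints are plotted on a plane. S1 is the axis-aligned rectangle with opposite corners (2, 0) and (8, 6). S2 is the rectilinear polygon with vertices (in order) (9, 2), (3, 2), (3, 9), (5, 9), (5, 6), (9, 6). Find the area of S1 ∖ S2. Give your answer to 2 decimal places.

16.00

|S1| = 36, |S1∩S2| = 20.
|S1 ∖ S2| = |S1| − |S1∩S2| = 36 − 20 = 16.00.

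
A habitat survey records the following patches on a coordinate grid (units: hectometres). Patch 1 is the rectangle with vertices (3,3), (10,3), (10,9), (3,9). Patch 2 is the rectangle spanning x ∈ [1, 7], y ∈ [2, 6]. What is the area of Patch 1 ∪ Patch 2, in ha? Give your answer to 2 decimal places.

By inclusion–exclusion:
Individual areas: |Patch 1| = 42, |Patch 2| = 24.
|Patch 1∩Patch 2|: x∈[3,7], y∈[3,6] → 4·3 = 12.
|Patch 1 ∪ Patch 2| = 66 − 12 = 54.00.

54.00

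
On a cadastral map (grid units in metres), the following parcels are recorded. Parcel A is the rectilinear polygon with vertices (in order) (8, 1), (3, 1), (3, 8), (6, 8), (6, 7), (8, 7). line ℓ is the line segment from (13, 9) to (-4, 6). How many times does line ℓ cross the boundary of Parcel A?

2

The segment meets the boundary at (3,7.235), (6,7.765).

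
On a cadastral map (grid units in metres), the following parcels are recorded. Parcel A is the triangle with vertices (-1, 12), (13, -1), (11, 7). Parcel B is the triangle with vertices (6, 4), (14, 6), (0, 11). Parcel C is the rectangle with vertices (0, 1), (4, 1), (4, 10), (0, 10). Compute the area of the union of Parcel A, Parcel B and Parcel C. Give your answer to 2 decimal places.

By inclusion–exclusion:
Individual areas: |Parcel A| = 43, |Parcel B| = 34, |Parcel C| = 36.
|Parcel A∩Parcel B| = 25.9209.
|Parcel A∩Parcel C| = 3.7527.
|Parcel B∩Parcel C| = 5.5048.
|Parcel A∩Parcel B∩Parcel C| = 3.5038.
|Parcel A ∪ Parcel B ∪ Parcel C| = 113 − 35.1783 + 3.5038 = 81.33.

81.33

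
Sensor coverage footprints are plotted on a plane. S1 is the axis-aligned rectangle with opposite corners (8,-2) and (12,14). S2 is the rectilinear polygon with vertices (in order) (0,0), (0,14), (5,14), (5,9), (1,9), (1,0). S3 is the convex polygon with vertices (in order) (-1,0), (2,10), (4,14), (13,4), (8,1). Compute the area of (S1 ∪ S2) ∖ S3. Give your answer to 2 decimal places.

62.04

|S1 ∪ S2| = 98.
|(S1 ∪ S2) ∩ S3| = 35.9611.
|(S1 ∪ S2) ∖ S3| = 98 − 35.9611 = 62.04.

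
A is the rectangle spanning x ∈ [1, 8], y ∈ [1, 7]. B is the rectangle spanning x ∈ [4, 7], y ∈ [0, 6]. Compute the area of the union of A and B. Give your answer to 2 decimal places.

By inclusion–exclusion:
Individual areas: |A| = 42, |B| = 18.
|A∩B|: x∈[4,7], y∈[1,6] → 3·5 = 15.
|A ∪ B| = 60 − 15 = 45.00.

45.00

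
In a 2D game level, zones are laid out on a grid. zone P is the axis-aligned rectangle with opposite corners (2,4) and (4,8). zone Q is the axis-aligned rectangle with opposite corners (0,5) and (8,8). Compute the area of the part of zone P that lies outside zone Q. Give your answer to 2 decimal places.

2.00

|zone P∩zone Q|: x∈[2,4], y∈[5,8] → 2·3 = 6.
|zone P| = 8.
|zone P ∖ zone Q| = |zone P| − |zone P∩zone Q| = 8 − 6 = 2.00.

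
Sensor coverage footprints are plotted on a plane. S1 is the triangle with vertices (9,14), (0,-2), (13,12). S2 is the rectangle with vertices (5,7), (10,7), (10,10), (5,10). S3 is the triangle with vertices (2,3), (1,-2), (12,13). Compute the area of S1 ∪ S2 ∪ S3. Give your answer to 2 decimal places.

48.73

By inclusion–exclusion:
Individual areas: |S1| = 41, |S2| = 15, |S3| = 20.
|S1∩S2| = 10.828.
|S1∩S3| = 16.444.
|S2∩S3| = 3.6.
|S1∩S2∩S3| = 3.6.
|S1 ∪ S2 ∪ S3| = 76 − 30.872 + 3.6 = 48.73.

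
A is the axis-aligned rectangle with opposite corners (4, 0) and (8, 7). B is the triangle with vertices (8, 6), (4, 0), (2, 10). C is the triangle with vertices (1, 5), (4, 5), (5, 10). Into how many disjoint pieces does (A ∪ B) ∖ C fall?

2

(A ∪ B) ∖ C splits into 2 disjoint pieces (area 31.3971, area 2.5435).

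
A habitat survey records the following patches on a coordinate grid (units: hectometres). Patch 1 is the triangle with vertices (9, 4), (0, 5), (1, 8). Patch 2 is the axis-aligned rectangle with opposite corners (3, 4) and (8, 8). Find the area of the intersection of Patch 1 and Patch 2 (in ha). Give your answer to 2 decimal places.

The intersection is the polygon with vertices (3,4.667), (3,7), (8,4.5), (8,4.111).
By the shoelace formula its area is 6.81.

6.81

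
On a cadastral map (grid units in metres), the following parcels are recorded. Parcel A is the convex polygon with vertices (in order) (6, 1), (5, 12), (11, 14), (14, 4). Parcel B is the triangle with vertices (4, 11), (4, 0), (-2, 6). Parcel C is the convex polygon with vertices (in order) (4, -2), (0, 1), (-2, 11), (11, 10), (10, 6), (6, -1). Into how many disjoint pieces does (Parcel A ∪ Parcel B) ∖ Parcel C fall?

(Parcel A ∪ Parcel B) ∖ Parcel C splits into 3 disjoint pieces (area 42.9616, area 0.117, area 0.9821).

3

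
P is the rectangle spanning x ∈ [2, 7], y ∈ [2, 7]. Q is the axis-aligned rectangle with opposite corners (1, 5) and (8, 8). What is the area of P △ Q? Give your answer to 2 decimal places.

|P∩Q|: x∈[2,7], y∈[5,7] → 5·2 = 10.
|P △ Q| = |P| + |Q| − 2·|P∩Q| = 25 + 21 − 20 = 26.00.

26.00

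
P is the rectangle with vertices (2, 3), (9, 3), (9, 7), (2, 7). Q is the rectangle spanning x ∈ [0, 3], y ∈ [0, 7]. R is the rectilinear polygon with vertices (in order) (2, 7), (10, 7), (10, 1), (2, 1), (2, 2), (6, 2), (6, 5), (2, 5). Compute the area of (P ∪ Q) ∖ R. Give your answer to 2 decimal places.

|P ∪ Q| = 45.
|(P ∪ Q) ∩ R| = 21.
|(P ∪ Q) ∖ R| = 45 − 21 = 24.00.

24.00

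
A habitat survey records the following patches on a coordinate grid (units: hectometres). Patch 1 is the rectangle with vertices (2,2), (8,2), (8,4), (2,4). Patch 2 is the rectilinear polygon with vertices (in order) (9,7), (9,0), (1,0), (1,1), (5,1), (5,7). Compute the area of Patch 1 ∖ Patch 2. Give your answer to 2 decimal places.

|Patch 1| = 12, |Patch 1∩Patch 2| = 6.
|Patch 1 ∖ Patch 2| = |Patch 1| − |Patch 1∩Patch 2| = 12 − 6 = 6.00.

6.00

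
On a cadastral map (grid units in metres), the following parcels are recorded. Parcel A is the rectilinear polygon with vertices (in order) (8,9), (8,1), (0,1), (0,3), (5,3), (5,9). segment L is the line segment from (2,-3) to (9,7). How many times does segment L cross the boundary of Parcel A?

2

The segment meets the boundary at (8,5.571), (4.8,1).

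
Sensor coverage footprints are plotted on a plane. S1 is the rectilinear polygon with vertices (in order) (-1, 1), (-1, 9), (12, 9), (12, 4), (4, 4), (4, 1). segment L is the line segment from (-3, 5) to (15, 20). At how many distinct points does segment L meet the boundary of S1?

The segment meets the boundary at (1.8,9), (-1,6.667).

2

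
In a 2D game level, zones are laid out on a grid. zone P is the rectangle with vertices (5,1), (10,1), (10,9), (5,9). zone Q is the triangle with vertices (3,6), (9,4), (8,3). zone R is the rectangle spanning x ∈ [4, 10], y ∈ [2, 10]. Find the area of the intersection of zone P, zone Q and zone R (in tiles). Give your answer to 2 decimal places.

3.47

The intersection is the polygon with vertices (9,4), (8,3), (5,4.8), (5,5.333).
By the shoelace formula its area is 3.47.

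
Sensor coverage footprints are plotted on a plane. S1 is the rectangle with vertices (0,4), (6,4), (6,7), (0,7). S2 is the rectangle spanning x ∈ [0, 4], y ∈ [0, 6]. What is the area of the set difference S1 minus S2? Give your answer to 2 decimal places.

|S1∩S2|: x∈[0,4], y∈[4,6] → 4·2 = 8.
|S1| = 18.
|S1 ∖ S2| = |S1| − |S1∩S2| = 18 − 8 = 10.00.

10.00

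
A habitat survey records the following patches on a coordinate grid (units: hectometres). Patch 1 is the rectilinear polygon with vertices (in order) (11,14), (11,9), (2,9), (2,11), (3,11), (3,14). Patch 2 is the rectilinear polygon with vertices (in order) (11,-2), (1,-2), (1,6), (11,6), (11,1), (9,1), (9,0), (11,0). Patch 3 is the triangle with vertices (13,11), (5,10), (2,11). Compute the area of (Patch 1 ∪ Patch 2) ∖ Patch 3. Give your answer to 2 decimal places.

|Patch 1 ∪ Patch 2| = 120.
|(Patch 1 ∪ Patch 2) ∩ Patch 3| = 5.25.
|(Patch 1 ∪ Patch 2) ∖ Patch 3| = 120 − 5.25 = 114.75.

114.75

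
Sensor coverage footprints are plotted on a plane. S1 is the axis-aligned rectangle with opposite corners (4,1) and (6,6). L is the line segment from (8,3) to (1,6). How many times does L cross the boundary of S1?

The segment meets the boundary at (4,4.714), (6,3.857).

2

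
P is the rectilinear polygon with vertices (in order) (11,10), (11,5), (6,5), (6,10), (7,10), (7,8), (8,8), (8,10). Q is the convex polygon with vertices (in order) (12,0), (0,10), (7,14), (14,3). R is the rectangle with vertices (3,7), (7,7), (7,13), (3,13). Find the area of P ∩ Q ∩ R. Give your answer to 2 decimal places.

3.00

The intersection is the polygon with vertices (6,10), (7,10), (7,8), (7,7), (6,7).
By the shoelace formula its area is 3.00.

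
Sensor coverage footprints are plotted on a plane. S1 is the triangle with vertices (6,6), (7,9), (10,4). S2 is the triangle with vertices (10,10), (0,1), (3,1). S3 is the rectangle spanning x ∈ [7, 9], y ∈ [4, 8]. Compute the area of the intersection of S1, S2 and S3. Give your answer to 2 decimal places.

The intersection is the polygon with vertices (7.662,7.896), (7.968,7.387), (7,6.143), (7,7.3).
By the shoelace formula its area is 0.82.

0.82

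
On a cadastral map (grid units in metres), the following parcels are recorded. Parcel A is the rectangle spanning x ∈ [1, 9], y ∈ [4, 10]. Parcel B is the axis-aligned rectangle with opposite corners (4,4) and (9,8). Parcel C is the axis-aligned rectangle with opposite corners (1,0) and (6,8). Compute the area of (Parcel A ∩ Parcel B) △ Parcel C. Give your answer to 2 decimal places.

|Parcel A ∩ Parcel B| = 20.
|(Parcel A ∩ Parcel B) ∩ Parcel C| = 8.
|(Parcel A ∩ Parcel B) △ Parcel C| = 20 + 40 − 16 = 44.00.

44.00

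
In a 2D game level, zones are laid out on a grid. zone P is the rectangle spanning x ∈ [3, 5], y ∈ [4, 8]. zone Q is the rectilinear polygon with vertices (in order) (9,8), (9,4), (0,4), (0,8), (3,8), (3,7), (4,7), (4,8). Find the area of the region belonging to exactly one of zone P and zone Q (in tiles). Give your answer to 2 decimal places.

29.00

|zone P| = 8, |zone Q| = 35, |zone P∩zone Q| = 7.
|zone P △ zone Q| = |zone P| + |zone Q| − 2·|zone P∩zone Q| = 8 + 35 − 14 = 29.00.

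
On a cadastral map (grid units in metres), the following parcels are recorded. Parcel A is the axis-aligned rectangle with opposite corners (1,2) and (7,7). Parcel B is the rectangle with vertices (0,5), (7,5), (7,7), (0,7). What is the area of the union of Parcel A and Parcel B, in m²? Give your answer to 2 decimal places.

32.00

By inclusion–exclusion:
Individual areas: |Parcel A| = 30, |Parcel B| = 14.
|Parcel A∩Parcel B|: x∈[1,7], y∈[5,7] → 6·2 = 12.
|Parcel A ∪ Parcel B| = 44 − 12 = 32.00.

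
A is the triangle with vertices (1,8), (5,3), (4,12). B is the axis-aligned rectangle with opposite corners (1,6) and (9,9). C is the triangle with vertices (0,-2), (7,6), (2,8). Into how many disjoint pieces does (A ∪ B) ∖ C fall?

2

(A ∪ B) ∖ C splits into 2 disjoint pieces (area 0.0815, area 22.475).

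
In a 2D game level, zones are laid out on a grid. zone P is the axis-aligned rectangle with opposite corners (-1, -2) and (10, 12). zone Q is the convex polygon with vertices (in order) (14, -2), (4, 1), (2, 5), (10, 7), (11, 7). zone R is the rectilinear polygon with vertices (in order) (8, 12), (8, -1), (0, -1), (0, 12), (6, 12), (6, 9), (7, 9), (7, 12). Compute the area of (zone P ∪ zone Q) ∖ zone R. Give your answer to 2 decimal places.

|zone P ∪ zone Q| = 174.1.
|(zone P ∪ zone Q) ∩ zone R| = 101.
|(zone P ∪ zone Q) ∖ zone R| = 174.1 − 101 = 73.10.

73.10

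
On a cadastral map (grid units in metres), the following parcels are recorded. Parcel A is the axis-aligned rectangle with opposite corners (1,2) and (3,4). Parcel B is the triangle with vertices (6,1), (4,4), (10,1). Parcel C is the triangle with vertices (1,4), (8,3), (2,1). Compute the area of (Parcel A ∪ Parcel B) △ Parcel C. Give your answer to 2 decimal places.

10.72

|Parcel A ∪ Parcel B| = 10.
|(Parcel A ∪ Parcel B) ∩ Parcel C| = 4.64.
|(Parcel A ∪ Parcel B) △ Parcel C| = 10 + 10 − 9.2799 = 10.72.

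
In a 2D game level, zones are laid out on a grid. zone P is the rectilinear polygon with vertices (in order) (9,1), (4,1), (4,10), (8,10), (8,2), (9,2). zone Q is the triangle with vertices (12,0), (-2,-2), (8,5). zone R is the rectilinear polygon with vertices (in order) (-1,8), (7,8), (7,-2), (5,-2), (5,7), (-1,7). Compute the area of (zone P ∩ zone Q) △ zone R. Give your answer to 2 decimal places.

27.00

|zone P ∩ zone Q| = 11.4.
|(zone P ∩ zone Q) ∩ zone R| = 5.2.
|(zone P ∩ zone Q) △ zone R| = 11.4 + 26 − 10.4 = 27.00.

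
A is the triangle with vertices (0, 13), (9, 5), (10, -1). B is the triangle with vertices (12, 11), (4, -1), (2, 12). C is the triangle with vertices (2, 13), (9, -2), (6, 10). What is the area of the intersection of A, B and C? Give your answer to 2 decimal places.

7.94

The intersection is the polygon with vertices (6.897,3.345), (5.769,4.923), (3.418,9.962), (6.75,7), (7.455,4.182).
By the shoelace formula its area is 7.94.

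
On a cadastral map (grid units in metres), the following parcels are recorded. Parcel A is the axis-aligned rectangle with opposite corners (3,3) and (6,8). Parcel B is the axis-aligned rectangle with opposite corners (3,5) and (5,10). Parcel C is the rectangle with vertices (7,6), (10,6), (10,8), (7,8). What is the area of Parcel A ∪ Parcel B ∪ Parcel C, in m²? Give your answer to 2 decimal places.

25.00

By inclusion–exclusion:
Individual areas: |Parcel A| = 15, |Parcel B| = 10, |Parcel C| = 6.
|Parcel A∩Parcel B|: x∈[3,5], y∈[5,8] → 2·3 = 6.
|Parcel A∩Parcel C| = 0 (no overlap).
|Parcel B∩Parcel C| = 0 (no overlap).
|Parcel A∩Parcel B∩Parcel C| = 0.
|Parcel A ∪ Parcel B ∪ Parcel C| = 31 − 6 + 0 = 25.00.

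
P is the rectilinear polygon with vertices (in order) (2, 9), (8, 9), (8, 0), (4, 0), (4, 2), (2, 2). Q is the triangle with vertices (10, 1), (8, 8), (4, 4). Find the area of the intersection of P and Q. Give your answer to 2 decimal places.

12.00

The intersection is the polygon with vertices (8,2), (4,4), (8,8).
By the shoelace formula its area is 12.00.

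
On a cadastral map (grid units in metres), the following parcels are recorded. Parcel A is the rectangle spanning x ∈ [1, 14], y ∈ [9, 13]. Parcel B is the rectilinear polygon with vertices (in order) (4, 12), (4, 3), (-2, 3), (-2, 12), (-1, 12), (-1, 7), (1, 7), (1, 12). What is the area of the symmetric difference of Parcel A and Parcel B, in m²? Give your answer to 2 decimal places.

|Parcel A| = 52, |Parcel B| = 44, |Parcel A∩Parcel B| = 9.
|Parcel A △ Parcel B| = |Parcel A| + |Parcel B| − 2·|Parcel A∩Parcel B| = 52 + 44 − 18 = 78.00.

78.00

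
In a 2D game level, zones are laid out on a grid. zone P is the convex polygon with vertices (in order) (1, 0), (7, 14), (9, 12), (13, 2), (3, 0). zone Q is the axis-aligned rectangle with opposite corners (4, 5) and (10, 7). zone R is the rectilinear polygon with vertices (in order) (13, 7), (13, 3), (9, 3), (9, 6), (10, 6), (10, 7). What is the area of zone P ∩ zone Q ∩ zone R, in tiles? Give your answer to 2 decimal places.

1.00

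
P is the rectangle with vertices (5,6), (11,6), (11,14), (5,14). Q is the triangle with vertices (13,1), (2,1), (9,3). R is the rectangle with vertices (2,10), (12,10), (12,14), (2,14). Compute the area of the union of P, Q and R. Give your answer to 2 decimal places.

By inclusion–exclusion:
Individual areas: |P| = 48, |Q| = 11, |R| = 40.
|P∩Q| = 0.
|P∩R|: x∈[5,11], y∈[10,14] → 6·4 = 24.
|Q∩R| = 0.
|P∩Q∩R| = 0.
|P ∪ Q ∪ R| = 99 − 24 + 0 = 75.00.

75.00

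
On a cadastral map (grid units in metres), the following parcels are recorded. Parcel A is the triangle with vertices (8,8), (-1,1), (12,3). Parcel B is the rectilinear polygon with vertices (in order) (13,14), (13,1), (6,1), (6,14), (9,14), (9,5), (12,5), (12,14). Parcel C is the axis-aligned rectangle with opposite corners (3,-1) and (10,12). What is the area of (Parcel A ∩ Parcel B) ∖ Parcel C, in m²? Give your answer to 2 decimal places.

|Parcel A ∩ Parcel B| = 19.9887.
|(Parcel A ∩ Parcel B) ∩ Parcel C| = 17.281.
|(Parcel A ∩ Parcel B) ∖ Parcel C| = 19.9887 − 17.281 = 2.71.

2.71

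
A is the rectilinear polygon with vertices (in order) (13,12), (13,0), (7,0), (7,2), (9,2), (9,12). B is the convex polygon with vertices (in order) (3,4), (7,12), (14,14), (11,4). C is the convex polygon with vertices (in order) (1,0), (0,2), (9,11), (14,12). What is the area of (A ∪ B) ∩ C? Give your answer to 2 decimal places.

The region (A ∪ B) ∩ C is the polygon with vertices (3,4), (4,6), (9,11), (13.362,11.872), (13.17,11.234), (5.333,4).
By the shoelace formula its area is 26.14.

26.14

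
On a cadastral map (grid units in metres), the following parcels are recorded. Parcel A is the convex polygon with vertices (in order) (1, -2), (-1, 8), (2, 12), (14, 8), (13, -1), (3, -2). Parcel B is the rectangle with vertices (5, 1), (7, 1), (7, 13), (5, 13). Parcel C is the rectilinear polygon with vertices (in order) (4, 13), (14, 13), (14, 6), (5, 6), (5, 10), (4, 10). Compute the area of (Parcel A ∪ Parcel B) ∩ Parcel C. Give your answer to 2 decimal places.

|Parcel A ∪ Parcel B| = 164.1667.
|(Parcel A ∪ Parcel B) ∩ Parcel C| = 37.11.

37.11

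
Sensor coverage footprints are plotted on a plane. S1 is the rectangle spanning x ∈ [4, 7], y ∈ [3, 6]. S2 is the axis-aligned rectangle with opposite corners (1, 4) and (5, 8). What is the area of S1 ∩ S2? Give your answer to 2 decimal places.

2.00

|S1∩S2|: x∈[4,5], y∈[4,6] → 1·2 = 2.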